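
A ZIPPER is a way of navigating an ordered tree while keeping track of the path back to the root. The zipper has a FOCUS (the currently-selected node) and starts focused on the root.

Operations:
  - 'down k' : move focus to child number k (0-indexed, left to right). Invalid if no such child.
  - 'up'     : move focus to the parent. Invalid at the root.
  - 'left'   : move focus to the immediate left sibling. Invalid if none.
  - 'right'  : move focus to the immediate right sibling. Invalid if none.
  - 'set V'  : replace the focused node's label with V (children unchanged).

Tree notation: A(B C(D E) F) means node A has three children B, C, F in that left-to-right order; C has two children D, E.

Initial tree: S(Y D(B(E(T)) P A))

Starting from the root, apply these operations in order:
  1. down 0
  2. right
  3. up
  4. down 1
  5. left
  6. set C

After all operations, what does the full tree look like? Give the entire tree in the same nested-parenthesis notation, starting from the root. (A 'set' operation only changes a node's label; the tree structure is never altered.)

Step 1 (down 0): focus=Y path=0 depth=1 children=[] left=[] right=['D'] parent=S
Step 2 (right): focus=D path=1 depth=1 children=['B', 'P', 'A'] left=['Y'] right=[] parent=S
Step 3 (up): focus=S path=root depth=0 children=['Y', 'D'] (at root)
Step 4 (down 1): focus=D path=1 depth=1 children=['B', 'P', 'A'] left=['Y'] right=[] parent=S
Step 5 (left): focus=Y path=0 depth=1 children=[] left=[] right=['D'] parent=S
Step 6 (set C): focus=C path=0 depth=1 children=[] left=[] right=['D'] parent=S

Answer: S(C D(B(E(T)) P A))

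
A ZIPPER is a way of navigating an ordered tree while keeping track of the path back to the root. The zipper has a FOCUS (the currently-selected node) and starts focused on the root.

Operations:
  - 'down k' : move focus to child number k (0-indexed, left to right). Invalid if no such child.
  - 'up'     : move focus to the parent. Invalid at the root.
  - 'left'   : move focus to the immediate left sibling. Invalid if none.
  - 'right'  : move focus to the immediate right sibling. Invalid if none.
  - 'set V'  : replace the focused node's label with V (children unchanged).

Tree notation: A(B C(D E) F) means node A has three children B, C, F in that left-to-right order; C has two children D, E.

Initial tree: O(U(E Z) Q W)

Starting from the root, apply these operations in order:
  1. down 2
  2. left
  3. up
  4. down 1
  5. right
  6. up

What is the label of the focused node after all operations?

Answer: O

Derivation:
Step 1 (down 2): focus=W path=2 depth=1 children=[] left=['U', 'Q'] right=[] parent=O
Step 2 (left): focus=Q path=1 depth=1 children=[] left=['U'] right=['W'] parent=O
Step 3 (up): focus=O path=root depth=0 children=['U', 'Q', 'W'] (at root)
Step 4 (down 1): focus=Q path=1 depth=1 children=[] left=['U'] right=['W'] parent=O
Step 5 (right): focus=W path=2 depth=1 children=[] left=['U', 'Q'] right=[] parent=O
Step 6 (up): focus=O path=root depth=0 children=['U', 'Q', 'W'] (at root)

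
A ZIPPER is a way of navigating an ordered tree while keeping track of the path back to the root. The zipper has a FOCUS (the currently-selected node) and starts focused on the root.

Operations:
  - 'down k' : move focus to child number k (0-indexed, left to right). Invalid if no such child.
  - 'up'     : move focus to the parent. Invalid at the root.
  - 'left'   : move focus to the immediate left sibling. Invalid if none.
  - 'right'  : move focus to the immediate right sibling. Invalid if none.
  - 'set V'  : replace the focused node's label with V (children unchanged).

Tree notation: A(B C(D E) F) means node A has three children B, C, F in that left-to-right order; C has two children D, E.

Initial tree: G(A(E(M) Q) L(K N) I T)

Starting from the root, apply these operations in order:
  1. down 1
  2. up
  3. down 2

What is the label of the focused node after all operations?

Answer: I

Derivation:
Step 1 (down 1): focus=L path=1 depth=1 children=['K', 'N'] left=['A'] right=['I', 'T'] parent=G
Step 2 (up): focus=G path=root depth=0 children=['A', 'L', 'I', 'T'] (at root)
Step 3 (down 2): focus=I path=2 depth=1 children=[] left=['A', 'L'] right=['T'] parent=G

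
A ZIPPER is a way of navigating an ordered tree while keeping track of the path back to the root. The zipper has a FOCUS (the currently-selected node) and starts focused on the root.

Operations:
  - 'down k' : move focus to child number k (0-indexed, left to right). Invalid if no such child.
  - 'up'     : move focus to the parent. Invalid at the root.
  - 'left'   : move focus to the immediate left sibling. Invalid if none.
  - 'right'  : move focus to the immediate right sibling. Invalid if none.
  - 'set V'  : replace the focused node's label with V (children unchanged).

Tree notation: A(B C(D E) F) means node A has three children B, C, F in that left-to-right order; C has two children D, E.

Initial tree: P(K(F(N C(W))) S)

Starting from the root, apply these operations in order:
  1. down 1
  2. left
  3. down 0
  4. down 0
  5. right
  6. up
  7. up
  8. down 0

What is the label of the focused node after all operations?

Step 1 (down 1): focus=S path=1 depth=1 children=[] left=['K'] right=[] parent=P
Step 2 (left): focus=K path=0 depth=1 children=['F'] left=[] right=['S'] parent=P
Step 3 (down 0): focus=F path=0/0 depth=2 children=['N', 'C'] left=[] right=[] parent=K
Step 4 (down 0): focus=N path=0/0/0 depth=3 children=[] left=[] right=['C'] parent=F
Step 5 (right): focus=C path=0/0/1 depth=3 children=['W'] left=['N'] right=[] parent=F
Step 6 (up): focus=F path=0/0 depth=2 children=['N', 'C'] left=[] right=[] parent=K
Step 7 (up): focus=K path=0 depth=1 children=['F'] left=[] right=['S'] parent=P
Step 8 (down 0): focus=F path=0/0 depth=2 children=['N', 'C'] left=[] right=[] parent=K

Answer: F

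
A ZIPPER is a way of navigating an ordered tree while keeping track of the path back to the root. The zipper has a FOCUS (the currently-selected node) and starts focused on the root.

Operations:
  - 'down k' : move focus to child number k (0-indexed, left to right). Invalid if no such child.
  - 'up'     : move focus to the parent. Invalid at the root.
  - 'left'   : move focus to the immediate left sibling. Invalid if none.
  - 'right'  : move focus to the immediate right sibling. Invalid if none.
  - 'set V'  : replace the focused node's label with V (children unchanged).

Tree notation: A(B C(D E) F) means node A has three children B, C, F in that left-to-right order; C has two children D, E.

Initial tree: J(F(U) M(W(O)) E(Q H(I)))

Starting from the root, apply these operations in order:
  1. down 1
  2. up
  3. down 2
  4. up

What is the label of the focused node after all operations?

Step 1 (down 1): focus=M path=1 depth=1 children=['W'] left=['F'] right=['E'] parent=J
Step 2 (up): focus=J path=root depth=0 children=['F', 'M', 'E'] (at root)
Step 3 (down 2): focus=E path=2 depth=1 children=['Q', 'H'] left=['F', 'M'] right=[] parent=J
Step 4 (up): focus=J path=root depth=0 children=['F', 'M', 'E'] (at root)

Answer: J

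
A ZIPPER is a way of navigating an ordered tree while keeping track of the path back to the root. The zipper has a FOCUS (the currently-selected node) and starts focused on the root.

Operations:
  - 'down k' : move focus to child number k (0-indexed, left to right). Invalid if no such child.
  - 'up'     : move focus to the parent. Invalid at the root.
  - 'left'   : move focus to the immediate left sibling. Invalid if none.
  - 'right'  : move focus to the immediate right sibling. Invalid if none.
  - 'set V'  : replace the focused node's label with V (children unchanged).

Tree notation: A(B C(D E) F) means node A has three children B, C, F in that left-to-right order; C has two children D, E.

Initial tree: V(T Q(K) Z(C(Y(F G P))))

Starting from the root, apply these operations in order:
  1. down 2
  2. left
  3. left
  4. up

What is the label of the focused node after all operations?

Answer: V

Derivation:
Step 1 (down 2): focus=Z path=2 depth=1 children=['C'] left=['T', 'Q'] right=[] parent=V
Step 2 (left): focus=Q path=1 depth=1 children=['K'] left=['T'] right=['Z'] parent=V
Step 3 (left): focus=T path=0 depth=1 children=[] left=[] right=['Q', 'Z'] parent=V
Step 4 (up): focus=V path=root depth=0 children=['T', 'Q', 'Z'] (at root)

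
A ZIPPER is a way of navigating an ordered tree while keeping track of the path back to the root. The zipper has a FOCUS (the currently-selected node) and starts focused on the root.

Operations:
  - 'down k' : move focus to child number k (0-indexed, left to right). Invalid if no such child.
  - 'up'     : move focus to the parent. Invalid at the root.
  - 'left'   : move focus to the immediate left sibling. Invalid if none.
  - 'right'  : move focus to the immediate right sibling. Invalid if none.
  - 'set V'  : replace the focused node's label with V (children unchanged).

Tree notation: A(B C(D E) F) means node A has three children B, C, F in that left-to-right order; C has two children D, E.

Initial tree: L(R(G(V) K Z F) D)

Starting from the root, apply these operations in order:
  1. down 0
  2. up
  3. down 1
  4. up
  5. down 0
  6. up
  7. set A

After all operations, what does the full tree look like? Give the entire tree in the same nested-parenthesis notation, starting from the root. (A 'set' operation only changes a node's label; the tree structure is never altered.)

Answer: A(R(G(V) K Z F) D)

Derivation:
Step 1 (down 0): focus=R path=0 depth=1 children=['G', 'K', 'Z', 'F'] left=[] right=['D'] parent=L
Step 2 (up): focus=L path=root depth=0 children=['R', 'D'] (at root)
Step 3 (down 1): focus=D path=1 depth=1 children=[] left=['R'] right=[] parent=L
Step 4 (up): focus=L path=root depth=0 children=['R', 'D'] (at root)
Step 5 (down 0): focus=R path=0 depth=1 children=['G', 'K', 'Z', 'F'] left=[] right=['D'] parent=L
Step 6 (up): focus=L path=root depth=0 children=['R', 'D'] (at root)
Step 7 (set A): focus=A path=root depth=0 children=['R', 'D'] (at root)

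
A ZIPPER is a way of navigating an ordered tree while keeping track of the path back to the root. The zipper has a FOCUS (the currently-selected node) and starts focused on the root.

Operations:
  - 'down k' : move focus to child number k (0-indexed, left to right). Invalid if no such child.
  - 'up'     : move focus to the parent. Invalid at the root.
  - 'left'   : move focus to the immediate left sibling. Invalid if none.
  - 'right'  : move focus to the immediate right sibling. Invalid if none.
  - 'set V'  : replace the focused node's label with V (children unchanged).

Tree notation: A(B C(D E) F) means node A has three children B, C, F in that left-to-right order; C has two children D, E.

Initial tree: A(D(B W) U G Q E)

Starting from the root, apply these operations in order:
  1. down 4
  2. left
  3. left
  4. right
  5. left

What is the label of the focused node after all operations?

Answer: G

Derivation:
Step 1 (down 4): focus=E path=4 depth=1 children=[] left=['D', 'U', 'G', 'Q'] right=[] parent=A
Step 2 (left): focus=Q path=3 depth=1 children=[] left=['D', 'U', 'G'] right=['E'] parent=A
Step 3 (left): focus=G path=2 depth=1 children=[] left=['D', 'U'] right=['Q', 'E'] parent=A
Step 4 (right): focus=Q path=3 depth=1 children=[] left=['D', 'U', 'G'] right=['E'] parent=A
Step 5 (left): focus=G path=2 depth=1 children=[] left=['D', 'U'] right=['Q', 'E'] parent=A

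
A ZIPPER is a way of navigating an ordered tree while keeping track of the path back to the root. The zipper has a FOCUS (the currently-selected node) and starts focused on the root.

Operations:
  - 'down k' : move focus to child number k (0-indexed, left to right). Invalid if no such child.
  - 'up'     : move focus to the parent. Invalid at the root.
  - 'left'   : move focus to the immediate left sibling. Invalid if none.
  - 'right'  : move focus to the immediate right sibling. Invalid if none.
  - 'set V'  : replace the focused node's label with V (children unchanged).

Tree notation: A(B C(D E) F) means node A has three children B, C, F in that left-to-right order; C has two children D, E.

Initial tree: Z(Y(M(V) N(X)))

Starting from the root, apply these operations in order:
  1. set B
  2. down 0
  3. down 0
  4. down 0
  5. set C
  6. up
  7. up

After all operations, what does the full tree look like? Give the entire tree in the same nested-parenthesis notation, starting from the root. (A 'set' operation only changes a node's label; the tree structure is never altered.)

Step 1 (set B): focus=B path=root depth=0 children=['Y'] (at root)
Step 2 (down 0): focus=Y path=0 depth=1 children=['M', 'N'] left=[] right=[] parent=B
Step 3 (down 0): focus=M path=0/0 depth=2 children=['V'] left=[] right=['N'] parent=Y
Step 4 (down 0): focus=V path=0/0/0 depth=3 children=[] left=[] right=[] parent=M
Step 5 (set C): focus=C path=0/0/0 depth=3 children=[] left=[] right=[] parent=M
Step 6 (up): focus=M path=0/0 depth=2 children=['C'] left=[] right=['N'] parent=Y
Step 7 (up): focus=Y path=0 depth=1 children=['M', 'N'] left=[] right=[] parent=B

Answer: B(Y(M(C) N(X)))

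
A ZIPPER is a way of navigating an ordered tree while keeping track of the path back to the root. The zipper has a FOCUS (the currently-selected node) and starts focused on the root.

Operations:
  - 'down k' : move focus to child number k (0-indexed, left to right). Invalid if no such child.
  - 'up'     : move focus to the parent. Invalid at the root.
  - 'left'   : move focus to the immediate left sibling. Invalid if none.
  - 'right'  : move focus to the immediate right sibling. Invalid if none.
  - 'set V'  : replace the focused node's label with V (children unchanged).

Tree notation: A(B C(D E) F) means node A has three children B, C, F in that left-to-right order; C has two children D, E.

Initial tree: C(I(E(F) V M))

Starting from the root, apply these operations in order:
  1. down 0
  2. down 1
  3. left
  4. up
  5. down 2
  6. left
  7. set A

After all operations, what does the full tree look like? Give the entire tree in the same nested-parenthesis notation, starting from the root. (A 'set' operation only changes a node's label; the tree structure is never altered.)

Step 1 (down 0): focus=I path=0 depth=1 children=['E', 'V', 'M'] left=[] right=[] parent=C
Step 2 (down 1): focus=V path=0/1 depth=2 children=[] left=['E'] right=['M'] parent=I
Step 3 (left): focus=E path=0/0 depth=2 children=['F'] left=[] right=['V', 'M'] parent=I
Step 4 (up): focus=I path=0 depth=1 children=['E', 'V', 'M'] left=[] right=[] parent=C
Step 5 (down 2): focus=M path=0/2 depth=2 children=[] left=['E', 'V'] right=[] parent=I
Step 6 (left): focus=V path=0/1 depth=2 children=[] left=['E'] right=['M'] parent=I
Step 7 (set A): focus=A path=0/1 depth=2 children=[] left=['E'] right=['M'] parent=I

Answer: C(I(E(F) A M))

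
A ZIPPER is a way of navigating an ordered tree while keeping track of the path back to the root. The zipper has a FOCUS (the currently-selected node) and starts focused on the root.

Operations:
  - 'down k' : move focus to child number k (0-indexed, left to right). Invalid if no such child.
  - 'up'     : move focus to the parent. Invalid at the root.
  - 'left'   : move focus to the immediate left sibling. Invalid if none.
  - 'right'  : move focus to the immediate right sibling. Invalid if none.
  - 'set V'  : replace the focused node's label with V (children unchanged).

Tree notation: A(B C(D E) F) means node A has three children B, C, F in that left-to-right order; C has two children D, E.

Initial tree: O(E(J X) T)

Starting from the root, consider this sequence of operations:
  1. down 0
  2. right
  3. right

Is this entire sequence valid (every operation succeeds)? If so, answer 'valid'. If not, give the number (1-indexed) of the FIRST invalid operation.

Answer: 3

Derivation:
Step 1 (down 0): focus=E path=0 depth=1 children=['J', 'X'] left=[] right=['T'] parent=O
Step 2 (right): focus=T path=1 depth=1 children=[] left=['E'] right=[] parent=O
Step 3 (right): INVALID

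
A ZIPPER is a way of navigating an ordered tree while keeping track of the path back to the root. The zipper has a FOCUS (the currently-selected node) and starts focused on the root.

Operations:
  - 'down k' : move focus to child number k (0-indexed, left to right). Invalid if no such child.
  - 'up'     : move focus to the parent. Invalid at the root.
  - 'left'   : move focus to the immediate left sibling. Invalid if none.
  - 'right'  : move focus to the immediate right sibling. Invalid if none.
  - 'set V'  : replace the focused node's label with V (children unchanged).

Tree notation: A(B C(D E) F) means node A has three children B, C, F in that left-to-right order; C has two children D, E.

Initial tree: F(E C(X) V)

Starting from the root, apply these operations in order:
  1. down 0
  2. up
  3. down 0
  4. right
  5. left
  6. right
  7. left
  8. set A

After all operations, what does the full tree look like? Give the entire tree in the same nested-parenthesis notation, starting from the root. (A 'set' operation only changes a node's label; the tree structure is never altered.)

Step 1 (down 0): focus=E path=0 depth=1 children=[] left=[] right=['C', 'V'] parent=F
Step 2 (up): focus=F path=root depth=0 children=['E', 'C', 'V'] (at root)
Step 3 (down 0): focus=E path=0 depth=1 children=[] left=[] right=['C', 'V'] parent=F
Step 4 (right): focus=C path=1 depth=1 children=['X'] left=['E'] right=['V'] parent=F
Step 5 (left): focus=E path=0 depth=1 children=[] left=[] right=['C', 'V'] parent=F
Step 6 (right): focus=C path=1 depth=1 children=['X'] left=['E'] right=['V'] parent=F
Step 7 (left): focus=E path=0 depth=1 children=[] left=[] right=['C', 'V'] parent=F
Step 8 (set A): focus=A path=0 depth=1 children=[] left=[] right=['C', 'V'] parent=F

Answer: F(A C(X) V)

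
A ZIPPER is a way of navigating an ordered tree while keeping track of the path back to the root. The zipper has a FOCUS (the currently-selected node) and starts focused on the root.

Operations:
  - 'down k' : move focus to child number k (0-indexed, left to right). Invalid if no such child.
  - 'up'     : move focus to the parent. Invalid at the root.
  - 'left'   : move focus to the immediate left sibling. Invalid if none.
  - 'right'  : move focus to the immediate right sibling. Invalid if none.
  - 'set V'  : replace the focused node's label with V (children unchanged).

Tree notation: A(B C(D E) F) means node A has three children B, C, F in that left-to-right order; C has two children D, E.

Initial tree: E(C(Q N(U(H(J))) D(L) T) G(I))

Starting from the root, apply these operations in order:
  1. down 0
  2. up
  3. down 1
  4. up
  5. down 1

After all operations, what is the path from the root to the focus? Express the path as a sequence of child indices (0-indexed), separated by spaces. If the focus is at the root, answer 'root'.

Answer: 1

Derivation:
Step 1 (down 0): focus=C path=0 depth=1 children=['Q', 'N', 'D', 'T'] left=[] right=['G'] parent=E
Step 2 (up): focus=E path=root depth=0 children=['C', 'G'] (at root)
Step 3 (down 1): focus=G path=1 depth=1 children=['I'] left=['C'] right=[] parent=E
Step 4 (up): focus=E path=root depth=0 children=['C', 'G'] (at root)
Step 5 (down 1): focus=G path=1 depth=1 children=['I'] left=['C'] right=[] parent=E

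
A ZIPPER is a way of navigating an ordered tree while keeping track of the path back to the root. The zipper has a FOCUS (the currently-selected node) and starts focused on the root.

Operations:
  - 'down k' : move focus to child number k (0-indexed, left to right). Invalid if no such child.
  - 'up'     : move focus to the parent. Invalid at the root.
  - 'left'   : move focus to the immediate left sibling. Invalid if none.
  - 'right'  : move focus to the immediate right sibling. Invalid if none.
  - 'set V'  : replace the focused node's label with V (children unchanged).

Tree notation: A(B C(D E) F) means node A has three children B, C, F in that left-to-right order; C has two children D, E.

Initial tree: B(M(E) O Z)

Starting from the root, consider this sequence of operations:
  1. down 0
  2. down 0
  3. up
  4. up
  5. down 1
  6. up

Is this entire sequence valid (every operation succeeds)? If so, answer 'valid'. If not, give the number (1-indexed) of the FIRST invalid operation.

Step 1 (down 0): focus=M path=0 depth=1 children=['E'] left=[] right=['O', 'Z'] parent=B
Step 2 (down 0): focus=E path=0/0 depth=2 children=[] left=[] right=[] parent=M
Step 3 (up): focus=M path=0 depth=1 children=['E'] left=[] right=['O', 'Z'] parent=B
Step 4 (up): focus=B path=root depth=0 children=['M', 'O', 'Z'] (at root)
Step 5 (down 1): focus=O path=1 depth=1 children=[] left=['M'] right=['Z'] parent=B
Step 6 (up): focus=B path=root depth=0 children=['M', 'O', 'Z'] (at root)

Answer: valid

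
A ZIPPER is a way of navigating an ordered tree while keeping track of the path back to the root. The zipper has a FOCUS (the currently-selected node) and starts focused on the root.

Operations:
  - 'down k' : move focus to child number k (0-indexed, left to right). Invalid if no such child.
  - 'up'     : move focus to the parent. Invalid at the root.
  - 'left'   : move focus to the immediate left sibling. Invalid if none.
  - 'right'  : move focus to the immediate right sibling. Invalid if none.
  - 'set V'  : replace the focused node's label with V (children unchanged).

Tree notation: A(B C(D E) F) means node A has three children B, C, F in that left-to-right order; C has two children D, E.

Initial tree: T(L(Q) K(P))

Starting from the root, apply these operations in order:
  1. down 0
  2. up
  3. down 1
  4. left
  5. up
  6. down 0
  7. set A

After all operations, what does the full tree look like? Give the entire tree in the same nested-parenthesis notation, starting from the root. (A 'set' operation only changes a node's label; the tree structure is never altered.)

Answer: T(A(Q) K(P))

Derivation:
Step 1 (down 0): focus=L path=0 depth=1 children=['Q'] left=[] right=['K'] parent=T
Step 2 (up): focus=T path=root depth=0 children=['L', 'K'] (at root)
Step 3 (down 1): focus=K path=1 depth=1 children=['P'] left=['L'] right=[] parent=T
Step 4 (left): focus=L path=0 depth=1 children=['Q'] left=[] right=['K'] parent=T
Step 5 (up): focus=T path=root depth=0 children=['L', 'K'] (at root)
Step 6 (down 0): focus=L path=0 depth=1 children=['Q'] left=[] right=['K'] parent=T
Step 7 (set A): focus=A path=0 depth=1 children=['Q'] left=[] right=['K'] parent=T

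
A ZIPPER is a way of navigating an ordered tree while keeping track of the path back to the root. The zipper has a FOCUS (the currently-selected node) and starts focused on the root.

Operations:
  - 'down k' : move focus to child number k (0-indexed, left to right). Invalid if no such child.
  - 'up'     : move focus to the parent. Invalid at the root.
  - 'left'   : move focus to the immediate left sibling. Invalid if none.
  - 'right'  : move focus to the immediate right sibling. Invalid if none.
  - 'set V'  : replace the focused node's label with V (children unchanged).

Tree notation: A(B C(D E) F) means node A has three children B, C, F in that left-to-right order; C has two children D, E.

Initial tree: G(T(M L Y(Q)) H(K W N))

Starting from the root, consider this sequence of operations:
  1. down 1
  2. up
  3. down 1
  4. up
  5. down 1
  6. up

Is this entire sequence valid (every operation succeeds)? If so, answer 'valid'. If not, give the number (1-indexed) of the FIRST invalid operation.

Answer: valid

Derivation:
Step 1 (down 1): focus=H path=1 depth=1 children=['K', 'W', 'N'] left=['T'] right=[] parent=G
Step 2 (up): focus=G path=root depth=0 children=['T', 'H'] (at root)
Step 3 (down 1): focus=H path=1 depth=1 children=['K', 'W', 'N'] left=['T'] right=[] parent=G
Step 4 (up): focus=G path=root depth=0 children=['T', 'H'] (at root)
Step 5 (down 1): focus=H path=1 depth=1 children=['K', 'W', 'N'] left=['T'] right=[] parent=G
Step 6 (up): focus=G path=root depth=0 children=['T', 'H'] (at root)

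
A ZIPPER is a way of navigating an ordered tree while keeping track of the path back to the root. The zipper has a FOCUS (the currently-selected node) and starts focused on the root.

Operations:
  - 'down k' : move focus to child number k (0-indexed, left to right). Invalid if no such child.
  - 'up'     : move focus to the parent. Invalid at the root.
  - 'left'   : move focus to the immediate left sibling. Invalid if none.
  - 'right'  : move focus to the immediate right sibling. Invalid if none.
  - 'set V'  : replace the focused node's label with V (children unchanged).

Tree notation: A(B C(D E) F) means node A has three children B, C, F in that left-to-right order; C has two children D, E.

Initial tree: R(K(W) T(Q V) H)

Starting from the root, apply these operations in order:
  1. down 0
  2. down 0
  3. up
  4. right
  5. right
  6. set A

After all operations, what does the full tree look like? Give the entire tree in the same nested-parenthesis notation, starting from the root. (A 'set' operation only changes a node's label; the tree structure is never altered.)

Step 1 (down 0): focus=K path=0 depth=1 children=['W'] left=[] right=['T', 'H'] parent=R
Step 2 (down 0): focus=W path=0/0 depth=2 children=[] left=[] right=[] parent=K
Step 3 (up): focus=K path=0 depth=1 children=['W'] left=[] right=['T', 'H'] parent=R
Step 4 (right): focus=T path=1 depth=1 children=['Q', 'V'] left=['K'] right=['H'] parent=R
Step 5 (right): focus=H path=2 depth=1 children=[] left=['K', 'T'] right=[] parent=R
Step 6 (set A): focus=A path=2 depth=1 children=[] left=['K', 'T'] right=[] parent=R

Answer: R(K(W) T(Q V) A)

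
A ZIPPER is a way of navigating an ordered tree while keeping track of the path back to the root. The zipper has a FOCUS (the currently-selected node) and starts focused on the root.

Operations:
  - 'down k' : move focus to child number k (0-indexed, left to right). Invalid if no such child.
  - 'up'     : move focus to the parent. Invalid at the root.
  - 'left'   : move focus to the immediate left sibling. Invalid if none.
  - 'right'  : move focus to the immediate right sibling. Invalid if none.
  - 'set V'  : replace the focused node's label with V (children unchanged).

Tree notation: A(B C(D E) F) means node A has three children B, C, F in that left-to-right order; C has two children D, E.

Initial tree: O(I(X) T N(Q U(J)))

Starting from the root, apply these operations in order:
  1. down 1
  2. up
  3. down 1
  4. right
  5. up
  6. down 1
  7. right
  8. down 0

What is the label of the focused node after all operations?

Step 1 (down 1): focus=T path=1 depth=1 children=[] left=['I'] right=['N'] parent=O
Step 2 (up): focus=O path=root depth=0 children=['I', 'T', 'N'] (at root)
Step 3 (down 1): focus=T path=1 depth=1 children=[] left=['I'] right=['N'] parent=O
Step 4 (right): focus=N path=2 depth=1 children=['Q', 'U'] left=['I', 'T'] right=[] parent=O
Step 5 (up): focus=O path=root depth=0 children=['I', 'T', 'N'] (at root)
Step 6 (down 1): focus=T path=1 depth=1 children=[] left=['I'] right=['N'] parent=O
Step 7 (right): focus=N path=2 depth=1 children=['Q', 'U'] left=['I', 'T'] right=[] parent=O
Step 8 (down 0): focus=Q path=2/0 depth=2 children=[] left=[] right=['U'] parent=N

Answer: Q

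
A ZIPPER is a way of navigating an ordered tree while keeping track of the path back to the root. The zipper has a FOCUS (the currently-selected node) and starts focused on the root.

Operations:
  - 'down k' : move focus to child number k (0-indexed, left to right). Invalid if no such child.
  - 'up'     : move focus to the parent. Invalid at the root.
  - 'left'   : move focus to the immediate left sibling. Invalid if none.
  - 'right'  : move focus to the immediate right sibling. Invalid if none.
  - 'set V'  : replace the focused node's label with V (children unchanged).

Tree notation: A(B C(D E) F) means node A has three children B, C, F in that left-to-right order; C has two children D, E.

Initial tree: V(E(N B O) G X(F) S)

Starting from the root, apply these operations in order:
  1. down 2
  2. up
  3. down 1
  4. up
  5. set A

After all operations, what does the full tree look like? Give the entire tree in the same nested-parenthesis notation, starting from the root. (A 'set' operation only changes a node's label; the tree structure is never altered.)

Step 1 (down 2): focus=X path=2 depth=1 children=['F'] left=['E', 'G'] right=['S'] parent=V
Step 2 (up): focus=V path=root depth=0 children=['E', 'G', 'X', 'S'] (at root)
Step 3 (down 1): focus=G path=1 depth=1 children=[] left=['E'] right=['X', 'S'] parent=V
Step 4 (up): focus=V path=root depth=0 children=['E', 'G', 'X', 'S'] (at root)
Step 5 (set A): focus=A path=root depth=0 children=['E', 'G', 'X', 'S'] (at root)

Answer: A(E(N B O) G X(F) S)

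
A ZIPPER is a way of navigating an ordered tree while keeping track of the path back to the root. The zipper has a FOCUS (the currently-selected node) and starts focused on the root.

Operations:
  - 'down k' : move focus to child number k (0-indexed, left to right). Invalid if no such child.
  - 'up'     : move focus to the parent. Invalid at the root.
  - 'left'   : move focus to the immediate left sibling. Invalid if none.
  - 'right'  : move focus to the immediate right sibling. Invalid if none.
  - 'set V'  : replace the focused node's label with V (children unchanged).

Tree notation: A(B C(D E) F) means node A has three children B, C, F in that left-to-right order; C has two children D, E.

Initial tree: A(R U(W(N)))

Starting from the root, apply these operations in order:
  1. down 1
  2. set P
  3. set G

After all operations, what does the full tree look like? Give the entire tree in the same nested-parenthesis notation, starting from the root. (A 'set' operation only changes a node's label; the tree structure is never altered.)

Answer: A(R G(W(N)))

Derivation:
Step 1 (down 1): focus=U path=1 depth=1 children=['W'] left=['R'] right=[] parent=A
Step 2 (set P): focus=P path=1 depth=1 children=['W'] left=['R'] right=[] parent=A
Step 3 (set G): focus=G path=1 depth=1 children=['W'] left=['R'] right=[] parent=A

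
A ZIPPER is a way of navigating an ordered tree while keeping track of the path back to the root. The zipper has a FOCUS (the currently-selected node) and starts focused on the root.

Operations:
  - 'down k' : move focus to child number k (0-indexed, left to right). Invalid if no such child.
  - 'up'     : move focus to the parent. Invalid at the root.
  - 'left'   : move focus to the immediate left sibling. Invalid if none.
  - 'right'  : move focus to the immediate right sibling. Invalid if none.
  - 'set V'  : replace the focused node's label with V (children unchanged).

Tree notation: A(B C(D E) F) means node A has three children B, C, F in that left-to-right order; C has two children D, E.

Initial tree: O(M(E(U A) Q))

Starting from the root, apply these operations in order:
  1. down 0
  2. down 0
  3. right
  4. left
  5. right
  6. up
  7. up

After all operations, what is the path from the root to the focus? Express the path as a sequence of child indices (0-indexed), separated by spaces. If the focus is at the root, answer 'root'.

Step 1 (down 0): focus=M path=0 depth=1 children=['E', 'Q'] left=[] right=[] parent=O
Step 2 (down 0): focus=E path=0/0 depth=2 children=['U', 'A'] left=[] right=['Q'] parent=M
Step 3 (right): focus=Q path=0/1 depth=2 children=[] left=['E'] right=[] parent=M
Step 4 (left): focus=E path=0/0 depth=2 children=['U', 'A'] left=[] right=['Q'] parent=M
Step 5 (right): focus=Q path=0/1 depth=2 children=[] left=['E'] right=[] parent=M
Step 6 (up): focus=M path=0 depth=1 children=['E', 'Q'] left=[] right=[] parent=O
Step 7 (up): focus=O path=root depth=0 children=['M'] (at root)

Answer: root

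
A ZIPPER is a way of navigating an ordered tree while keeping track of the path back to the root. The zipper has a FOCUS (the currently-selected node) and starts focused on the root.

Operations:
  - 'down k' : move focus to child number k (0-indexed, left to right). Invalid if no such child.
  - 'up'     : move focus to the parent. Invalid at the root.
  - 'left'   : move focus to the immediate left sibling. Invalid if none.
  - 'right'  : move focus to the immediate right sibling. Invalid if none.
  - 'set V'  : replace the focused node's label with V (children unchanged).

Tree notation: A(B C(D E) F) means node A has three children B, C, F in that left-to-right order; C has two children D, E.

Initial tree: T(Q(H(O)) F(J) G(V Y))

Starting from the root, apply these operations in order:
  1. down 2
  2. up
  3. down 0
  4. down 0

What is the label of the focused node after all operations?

Answer: H

Derivation:
Step 1 (down 2): focus=G path=2 depth=1 children=['V', 'Y'] left=['Q', 'F'] right=[] parent=T
Step 2 (up): focus=T path=root depth=0 children=['Q', 'F', 'G'] (at root)
Step 3 (down 0): focus=Q path=0 depth=1 children=['H'] left=[] right=['F', 'G'] parent=T
Step 4 (down 0): focus=H path=0/0 depth=2 children=['O'] left=[] right=[] parent=Q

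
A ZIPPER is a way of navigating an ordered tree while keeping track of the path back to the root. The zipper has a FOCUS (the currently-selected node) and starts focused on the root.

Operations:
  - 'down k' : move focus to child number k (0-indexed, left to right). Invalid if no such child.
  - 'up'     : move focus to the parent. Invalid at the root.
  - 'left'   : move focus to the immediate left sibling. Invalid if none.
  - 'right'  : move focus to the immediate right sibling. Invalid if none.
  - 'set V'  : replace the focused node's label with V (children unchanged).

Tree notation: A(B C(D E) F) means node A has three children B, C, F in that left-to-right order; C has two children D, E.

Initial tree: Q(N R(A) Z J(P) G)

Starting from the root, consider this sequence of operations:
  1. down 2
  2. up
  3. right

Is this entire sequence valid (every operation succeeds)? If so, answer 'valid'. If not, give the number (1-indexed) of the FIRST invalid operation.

Step 1 (down 2): focus=Z path=2 depth=1 children=[] left=['N', 'R'] right=['J', 'G'] parent=Q
Step 2 (up): focus=Q path=root depth=0 children=['N', 'R', 'Z', 'J', 'G'] (at root)
Step 3 (right): INVALID

Answer: 3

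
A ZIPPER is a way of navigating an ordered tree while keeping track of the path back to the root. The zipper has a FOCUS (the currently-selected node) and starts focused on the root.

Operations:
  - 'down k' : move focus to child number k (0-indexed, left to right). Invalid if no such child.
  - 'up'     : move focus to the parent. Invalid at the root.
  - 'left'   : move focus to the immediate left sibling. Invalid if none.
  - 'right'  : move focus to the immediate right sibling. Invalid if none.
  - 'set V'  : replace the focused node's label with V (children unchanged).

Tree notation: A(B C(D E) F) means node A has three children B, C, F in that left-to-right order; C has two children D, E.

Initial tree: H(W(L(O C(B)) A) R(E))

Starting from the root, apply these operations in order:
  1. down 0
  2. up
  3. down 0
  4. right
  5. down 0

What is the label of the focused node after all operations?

Step 1 (down 0): focus=W path=0 depth=1 children=['L', 'A'] left=[] right=['R'] parent=H
Step 2 (up): focus=H path=root depth=0 children=['W', 'R'] (at root)
Step 3 (down 0): focus=W path=0 depth=1 children=['L', 'A'] left=[] right=['R'] parent=H
Step 4 (right): focus=R path=1 depth=1 children=['E'] left=['W'] right=[] parent=H
Step 5 (down 0): focus=E path=1/0 depth=2 children=[] left=[] right=[] parent=R

Answer: E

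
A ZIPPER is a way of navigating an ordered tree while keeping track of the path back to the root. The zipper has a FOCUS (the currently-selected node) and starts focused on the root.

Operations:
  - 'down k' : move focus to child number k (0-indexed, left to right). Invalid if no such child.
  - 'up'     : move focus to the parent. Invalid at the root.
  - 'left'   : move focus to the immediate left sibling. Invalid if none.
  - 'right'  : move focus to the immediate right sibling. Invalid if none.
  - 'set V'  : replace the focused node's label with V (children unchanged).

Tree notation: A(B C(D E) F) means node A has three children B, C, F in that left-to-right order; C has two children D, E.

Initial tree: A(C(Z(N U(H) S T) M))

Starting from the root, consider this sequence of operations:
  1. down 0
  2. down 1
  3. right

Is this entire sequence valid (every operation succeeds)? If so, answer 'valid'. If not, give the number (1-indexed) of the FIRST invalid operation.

Step 1 (down 0): focus=C path=0 depth=1 children=['Z', 'M'] left=[] right=[] parent=A
Step 2 (down 1): focus=M path=0/1 depth=2 children=[] left=['Z'] right=[] parent=C
Step 3 (right): INVALID

Answer: 3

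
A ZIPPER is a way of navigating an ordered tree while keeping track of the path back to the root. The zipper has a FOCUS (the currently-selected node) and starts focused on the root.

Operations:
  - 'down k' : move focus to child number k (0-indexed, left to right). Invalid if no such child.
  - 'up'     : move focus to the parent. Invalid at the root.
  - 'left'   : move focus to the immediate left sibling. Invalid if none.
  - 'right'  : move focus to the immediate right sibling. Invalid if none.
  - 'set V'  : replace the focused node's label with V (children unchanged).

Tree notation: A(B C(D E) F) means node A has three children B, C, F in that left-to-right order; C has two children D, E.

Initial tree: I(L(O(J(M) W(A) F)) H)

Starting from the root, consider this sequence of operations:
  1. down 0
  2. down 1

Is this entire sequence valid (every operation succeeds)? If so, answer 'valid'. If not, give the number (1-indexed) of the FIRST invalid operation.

Step 1 (down 0): focus=L path=0 depth=1 children=['O'] left=[] right=['H'] parent=I
Step 2 (down 1): INVALID

Answer: 2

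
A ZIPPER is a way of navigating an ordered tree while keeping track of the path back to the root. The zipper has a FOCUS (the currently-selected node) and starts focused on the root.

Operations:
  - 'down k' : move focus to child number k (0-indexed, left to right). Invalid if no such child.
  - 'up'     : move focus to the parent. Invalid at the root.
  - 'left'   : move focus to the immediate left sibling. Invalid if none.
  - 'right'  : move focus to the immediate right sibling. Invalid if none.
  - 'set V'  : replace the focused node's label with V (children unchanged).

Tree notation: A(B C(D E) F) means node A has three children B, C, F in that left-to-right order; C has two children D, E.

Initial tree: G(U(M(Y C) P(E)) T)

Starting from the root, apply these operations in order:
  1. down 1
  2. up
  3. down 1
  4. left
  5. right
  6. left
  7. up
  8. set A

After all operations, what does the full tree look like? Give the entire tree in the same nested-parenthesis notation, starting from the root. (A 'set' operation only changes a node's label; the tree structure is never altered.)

Answer: A(U(M(Y C) P(E)) T)

Derivation:
Step 1 (down 1): focus=T path=1 depth=1 children=[] left=['U'] right=[] parent=G
Step 2 (up): focus=G path=root depth=0 children=['U', 'T'] (at root)
Step 3 (down 1): focus=T path=1 depth=1 children=[] left=['U'] right=[] parent=G
Step 4 (left): focus=U path=0 depth=1 children=['M', 'P'] left=[] right=['T'] parent=G
Step 5 (right): focus=T path=1 depth=1 children=[] left=['U'] right=[] parent=G
Step 6 (left): focus=U path=0 depth=1 children=['M', 'P'] left=[] right=['T'] parent=G
Step 7 (up): focus=G path=root depth=0 children=['U', 'T'] (at root)
Step 8 (set A): focus=A path=root depth=0 children=['U', 'T'] (at root)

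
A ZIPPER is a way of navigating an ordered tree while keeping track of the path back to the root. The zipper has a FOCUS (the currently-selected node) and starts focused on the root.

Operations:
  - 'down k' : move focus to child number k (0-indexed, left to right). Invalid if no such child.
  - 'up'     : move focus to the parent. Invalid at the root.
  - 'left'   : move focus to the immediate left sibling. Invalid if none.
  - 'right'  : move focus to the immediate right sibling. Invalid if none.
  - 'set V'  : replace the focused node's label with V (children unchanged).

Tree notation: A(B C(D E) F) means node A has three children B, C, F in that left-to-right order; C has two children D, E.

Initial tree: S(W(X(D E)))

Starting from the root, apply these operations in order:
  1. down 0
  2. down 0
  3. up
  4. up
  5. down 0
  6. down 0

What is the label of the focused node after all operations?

Answer: X

Derivation:
Step 1 (down 0): focus=W path=0 depth=1 children=['X'] left=[] right=[] parent=S
Step 2 (down 0): focus=X path=0/0 depth=2 children=['D', 'E'] left=[] right=[] parent=W
Step 3 (up): focus=W path=0 depth=1 children=['X'] left=[] right=[] parent=S
Step 4 (up): focus=S path=root depth=0 children=['W'] (at root)
Step 5 (down 0): focus=W path=0 depth=1 children=['X'] left=[] right=[] parent=S
Step 6 (down 0): focus=X path=0/0 depth=2 children=['D', 'E'] left=[] right=[] parent=W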